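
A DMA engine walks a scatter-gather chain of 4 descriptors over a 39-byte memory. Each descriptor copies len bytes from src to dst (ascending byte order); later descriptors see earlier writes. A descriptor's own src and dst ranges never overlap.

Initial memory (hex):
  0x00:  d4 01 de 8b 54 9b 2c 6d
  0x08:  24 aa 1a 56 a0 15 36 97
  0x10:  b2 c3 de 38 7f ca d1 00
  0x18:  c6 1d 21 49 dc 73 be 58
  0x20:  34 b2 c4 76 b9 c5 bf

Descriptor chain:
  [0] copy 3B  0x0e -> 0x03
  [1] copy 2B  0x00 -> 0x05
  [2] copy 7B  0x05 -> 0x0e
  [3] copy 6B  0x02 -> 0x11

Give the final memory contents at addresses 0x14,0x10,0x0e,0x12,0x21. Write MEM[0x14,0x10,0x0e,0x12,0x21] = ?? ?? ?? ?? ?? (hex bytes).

MEM[0x14,0x10,0x0e,0x12,0x21] = d4 6d d4 36 b2

D0: mem[0x03..0x05] <- [36 97 b2]
D1: mem[0x05..0x06] <- [d4 01]
D2: mem[0x0e..0x14] <- [d4 01 6d 24 aa 1a 56]
D3: mem[0x11..0x16] <- [de 36 97 d4 01 6d]
query mem[0x14]=0xd4, mem[0x10]=0x6d, mem[0x0e]=0xd4, mem[0x12]=0x36, mem[0x21]=0xb2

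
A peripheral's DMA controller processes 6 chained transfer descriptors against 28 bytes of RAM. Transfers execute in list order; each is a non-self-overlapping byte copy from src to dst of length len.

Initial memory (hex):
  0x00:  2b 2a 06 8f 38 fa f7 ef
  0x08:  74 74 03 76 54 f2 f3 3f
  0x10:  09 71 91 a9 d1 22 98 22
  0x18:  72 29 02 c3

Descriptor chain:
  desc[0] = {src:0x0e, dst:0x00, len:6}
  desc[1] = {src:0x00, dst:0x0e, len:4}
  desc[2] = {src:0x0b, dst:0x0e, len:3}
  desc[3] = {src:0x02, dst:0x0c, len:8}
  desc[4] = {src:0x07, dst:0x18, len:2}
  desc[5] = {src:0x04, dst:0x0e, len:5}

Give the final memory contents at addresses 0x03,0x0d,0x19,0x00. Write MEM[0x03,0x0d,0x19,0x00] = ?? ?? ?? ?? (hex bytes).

MEM[0x03,0x0d,0x19,0x00] = 71 71 74 f3

[0] 0x0e->0x00 len=6 : f3 3f 09 71 91 a9
[1] 0x00->0x0e len=4 : f3 3f 09 71
[2] 0x0b->0x0e len=3 : 76 54 f2
[3] 0x02->0x0c len=8 : 09 71 91 a9 f7 ef 74 74
[4] 0x07->0x18 len=2 : ef 74
[5] 0x04->0x0e len=5 : 91 a9 f7 ef 74
query mem[0x03]=0x71, mem[0x0d]=0x71, mem[0x19]=0x74, mem[0x00]=0xf3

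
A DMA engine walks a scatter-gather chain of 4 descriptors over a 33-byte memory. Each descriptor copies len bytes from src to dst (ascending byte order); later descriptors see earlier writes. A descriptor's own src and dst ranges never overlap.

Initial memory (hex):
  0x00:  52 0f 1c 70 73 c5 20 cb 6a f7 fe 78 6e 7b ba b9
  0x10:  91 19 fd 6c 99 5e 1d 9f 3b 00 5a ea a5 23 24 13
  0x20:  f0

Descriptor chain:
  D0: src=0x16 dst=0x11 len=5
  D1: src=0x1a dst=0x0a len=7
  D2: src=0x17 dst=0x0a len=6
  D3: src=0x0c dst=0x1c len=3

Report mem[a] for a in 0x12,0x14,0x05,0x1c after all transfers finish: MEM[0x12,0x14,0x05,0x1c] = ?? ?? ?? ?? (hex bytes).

#0 dst[0x11+5] := {0x1d,0x9f,0x3b,0x00,0x5a}
#1 dst[0x0a+7] := {0x5a,0xea,0xa5,0x23,0x24,0x13,0xf0}
#2 dst[0x0a+6] := {0x9f,0x3b,0x00,0x5a,0xea,0xa5}
#3 dst[0x1c+3] := {0x00,0x5a,0xea}
query mem[0x12]=0x9f, mem[0x14]=0x00, mem[0x05]=0xc5, mem[0x1c]=0x00

MEM[0x12,0x14,0x05,0x1c] = 9f 00 c5 00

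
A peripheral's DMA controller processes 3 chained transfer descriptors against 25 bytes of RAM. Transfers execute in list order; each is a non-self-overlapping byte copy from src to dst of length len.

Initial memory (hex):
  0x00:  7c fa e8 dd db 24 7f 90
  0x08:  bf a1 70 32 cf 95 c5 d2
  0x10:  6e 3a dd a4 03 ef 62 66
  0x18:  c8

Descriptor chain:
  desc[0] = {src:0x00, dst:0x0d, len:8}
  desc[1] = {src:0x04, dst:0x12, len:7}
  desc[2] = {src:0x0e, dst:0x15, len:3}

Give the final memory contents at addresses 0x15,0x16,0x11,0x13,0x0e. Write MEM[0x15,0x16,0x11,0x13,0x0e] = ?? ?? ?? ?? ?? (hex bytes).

MEM[0x15,0x16,0x11,0x13,0x0e] = fa e8 db 24 fa

[0] 0x00->0x0d len=8 : 7c fa e8 dd db 24 7f 90
[1] 0x04->0x12 len=7 : db 24 7f 90 bf a1 70
[2] 0x0e->0x15 len=3 : fa e8 dd
query mem[0x15]=0xfa, mem[0x16]=0xe8, mem[0x11]=0xdb, mem[0x13]=0x24, mem[0x0e]=0xfa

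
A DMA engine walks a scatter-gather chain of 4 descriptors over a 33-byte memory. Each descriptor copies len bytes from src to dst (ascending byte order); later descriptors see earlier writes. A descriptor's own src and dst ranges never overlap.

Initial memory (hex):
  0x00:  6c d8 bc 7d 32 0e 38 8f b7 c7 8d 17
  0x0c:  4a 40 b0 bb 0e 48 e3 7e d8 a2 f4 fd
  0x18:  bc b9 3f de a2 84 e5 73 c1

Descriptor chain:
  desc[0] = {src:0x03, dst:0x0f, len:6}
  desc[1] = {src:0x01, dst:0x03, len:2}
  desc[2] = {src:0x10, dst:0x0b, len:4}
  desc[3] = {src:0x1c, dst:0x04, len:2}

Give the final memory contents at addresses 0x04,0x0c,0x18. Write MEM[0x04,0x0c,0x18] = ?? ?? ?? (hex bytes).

MEM[0x04,0x0c,0x18] = a2 0e bc

  after D0: wrote 6B at 0x0f = 7d320e388fb7
  after D1: wrote 2B at 0x03 = d8bc
  after D2: wrote 4B at 0x0b = 320e388f
  after D3: wrote 2B at 0x04 = a284
query mem[0x04]=0xa2, mem[0x0c]=0x0e, mem[0x18]=0xbc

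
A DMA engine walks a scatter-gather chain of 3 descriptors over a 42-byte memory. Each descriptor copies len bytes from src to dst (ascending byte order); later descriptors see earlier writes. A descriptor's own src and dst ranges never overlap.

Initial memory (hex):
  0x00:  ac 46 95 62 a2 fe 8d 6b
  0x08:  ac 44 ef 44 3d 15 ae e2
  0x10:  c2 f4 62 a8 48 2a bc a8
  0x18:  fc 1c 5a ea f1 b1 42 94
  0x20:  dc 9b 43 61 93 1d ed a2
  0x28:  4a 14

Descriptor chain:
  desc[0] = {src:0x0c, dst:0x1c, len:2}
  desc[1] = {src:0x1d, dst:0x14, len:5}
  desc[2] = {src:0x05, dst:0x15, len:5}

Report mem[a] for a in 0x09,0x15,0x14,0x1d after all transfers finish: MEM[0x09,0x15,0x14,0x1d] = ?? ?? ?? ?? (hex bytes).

MEM[0x09,0x15,0x14,0x1d] = 44 fe 15 15

[0] 0x0c->0x1c len=2 : 3d 15
[1] 0x1d->0x14 len=5 : 15 42 94 dc 9b
[2] 0x05->0x15 len=5 : fe 8d 6b ac 44
query mem[0x09]=0x44, mem[0x15]=0xfe, mem[0x14]=0x15, mem[0x1d]=0x15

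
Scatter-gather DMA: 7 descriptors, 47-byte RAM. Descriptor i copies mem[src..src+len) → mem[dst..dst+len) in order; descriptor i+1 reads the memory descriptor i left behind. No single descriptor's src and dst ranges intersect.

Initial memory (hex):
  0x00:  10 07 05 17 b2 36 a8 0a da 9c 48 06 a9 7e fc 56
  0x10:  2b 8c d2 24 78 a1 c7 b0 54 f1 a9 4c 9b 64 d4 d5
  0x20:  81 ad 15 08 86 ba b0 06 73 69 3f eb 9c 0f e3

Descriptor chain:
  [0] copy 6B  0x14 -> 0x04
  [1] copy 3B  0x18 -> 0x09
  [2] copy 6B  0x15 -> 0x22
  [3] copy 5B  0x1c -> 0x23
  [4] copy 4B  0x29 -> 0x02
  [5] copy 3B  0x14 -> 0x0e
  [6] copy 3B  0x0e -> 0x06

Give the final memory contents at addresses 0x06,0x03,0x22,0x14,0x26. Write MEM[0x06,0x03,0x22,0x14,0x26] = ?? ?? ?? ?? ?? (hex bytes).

[0] 0x14->0x04 len=6 : 78 a1 c7 b0 54 f1
[1] 0x18->0x09 len=3 : 54 f1 a9
[2] 0x15->0x22 len=6 : a1 c7 b0 54 f1 a9
[3] 0x1c->0x23 len=5 : 9b 64 d4 d5 81
[4] 0x29->0x02 len=4 : 69 3f eb 9c
[5] 0x14->0x0e len=3 : 78 a1 c7
[6] 0x0e->0x06 len=3 : 78 a1 c7
query mem[0x06]=0x78, mem[0x03]=0x3f, mem[0x22]=0xa1, mem[0x14]=0x78, mem[0x26]=0xd5

MEM[0x06,0x03,0x22,0x14,0x26] = 78 3f a1 78 d5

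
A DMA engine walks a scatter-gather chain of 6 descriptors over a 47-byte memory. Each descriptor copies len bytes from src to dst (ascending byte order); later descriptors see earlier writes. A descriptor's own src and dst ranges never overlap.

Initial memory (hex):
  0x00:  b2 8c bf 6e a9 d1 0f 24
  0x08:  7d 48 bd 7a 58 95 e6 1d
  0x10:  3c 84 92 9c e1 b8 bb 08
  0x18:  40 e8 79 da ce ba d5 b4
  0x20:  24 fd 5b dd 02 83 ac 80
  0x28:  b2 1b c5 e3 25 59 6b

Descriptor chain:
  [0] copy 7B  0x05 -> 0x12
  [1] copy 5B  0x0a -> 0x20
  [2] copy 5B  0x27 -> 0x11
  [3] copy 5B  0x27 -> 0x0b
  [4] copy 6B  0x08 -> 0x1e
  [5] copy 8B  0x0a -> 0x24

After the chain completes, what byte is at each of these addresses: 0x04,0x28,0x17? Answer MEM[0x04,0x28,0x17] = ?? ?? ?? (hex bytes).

[0] 0x05->0x12 len=7 : d1 0f 24 7d 48 bd 7a
[1] 0x0a->0x20 len=5 : bd 7a 58 95 e6
[2] 0x27->0x11 len=5 : 80 b2 1b c5 e3
[3] 0x27->0x0b len=5 : 80 b2 1b c5 e3
[4] 0x08->0x1e len=6 : 7d 48 bd 80 b2 1b
[5] 0x0a->0x24 len=8 : bd 80 b2 1b c5 e3 3c 80
query mem[0x04]=0xa9, mem[0x28]=0xc5, mem[0x17]=0xbd

MEM[0x04,0x28,0x17] = a9 c5 bd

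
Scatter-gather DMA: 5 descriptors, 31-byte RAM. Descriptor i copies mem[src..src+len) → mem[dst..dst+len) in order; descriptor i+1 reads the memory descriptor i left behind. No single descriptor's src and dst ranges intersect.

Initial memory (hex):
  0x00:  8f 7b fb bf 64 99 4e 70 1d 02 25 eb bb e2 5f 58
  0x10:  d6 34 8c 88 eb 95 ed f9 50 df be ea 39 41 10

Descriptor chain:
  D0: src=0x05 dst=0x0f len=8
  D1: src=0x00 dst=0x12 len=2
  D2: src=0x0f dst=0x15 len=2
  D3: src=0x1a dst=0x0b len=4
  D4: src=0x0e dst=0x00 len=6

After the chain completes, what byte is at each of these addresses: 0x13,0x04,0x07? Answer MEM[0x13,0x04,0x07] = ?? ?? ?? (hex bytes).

[0] 0x05->0x0f len=8 : 99 4e 70 1d 02 25 eb bb
[1] 0x00->0x12 len=2 : 8f 7b
[2] 0x0f->0x15 len=2 : 99 4e
[3] 0x1a->0x0b len=4 : be ea 39 41
[4] 0x0e->0x00 len=6 : 41 99 4e 70 8f 7b
query mem[0x13]=0x7b, mem[0x04]=0x8f, mem[0x07]=0x70

MEM[0x13,0x04,0x07] = 7b 8f 70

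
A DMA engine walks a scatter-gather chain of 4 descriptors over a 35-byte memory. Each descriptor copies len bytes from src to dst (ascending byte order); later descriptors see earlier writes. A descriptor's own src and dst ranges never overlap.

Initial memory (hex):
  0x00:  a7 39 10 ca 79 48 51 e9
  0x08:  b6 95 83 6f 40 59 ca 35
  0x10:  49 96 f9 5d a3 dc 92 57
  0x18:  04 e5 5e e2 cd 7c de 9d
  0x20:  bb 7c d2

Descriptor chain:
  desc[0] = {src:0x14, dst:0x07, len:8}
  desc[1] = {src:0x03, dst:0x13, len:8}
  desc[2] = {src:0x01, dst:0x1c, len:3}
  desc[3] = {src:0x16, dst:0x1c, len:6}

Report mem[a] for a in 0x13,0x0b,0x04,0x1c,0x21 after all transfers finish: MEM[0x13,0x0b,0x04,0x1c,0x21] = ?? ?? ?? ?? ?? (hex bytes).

  after D0: wrote 8B at 0x07 = a3dc925704e55ee2
  after D1: wrote 8B at 0x13 = ca794851a3dc9257
  after D2: wrote 3B at 0x1c = 3910ca
  after D3: wrote 6B at 0x1c = 51a3dc9257e2
query mem[0x13]=0xca, mem[0x0b]=0x04, mem[0x04]=0x79, mem[0x1c]=0x51, mem[0x21]=0xe2

MEM[0x13,0x0b,0x04,0x1c,0x21] = ca 04 79 51 e2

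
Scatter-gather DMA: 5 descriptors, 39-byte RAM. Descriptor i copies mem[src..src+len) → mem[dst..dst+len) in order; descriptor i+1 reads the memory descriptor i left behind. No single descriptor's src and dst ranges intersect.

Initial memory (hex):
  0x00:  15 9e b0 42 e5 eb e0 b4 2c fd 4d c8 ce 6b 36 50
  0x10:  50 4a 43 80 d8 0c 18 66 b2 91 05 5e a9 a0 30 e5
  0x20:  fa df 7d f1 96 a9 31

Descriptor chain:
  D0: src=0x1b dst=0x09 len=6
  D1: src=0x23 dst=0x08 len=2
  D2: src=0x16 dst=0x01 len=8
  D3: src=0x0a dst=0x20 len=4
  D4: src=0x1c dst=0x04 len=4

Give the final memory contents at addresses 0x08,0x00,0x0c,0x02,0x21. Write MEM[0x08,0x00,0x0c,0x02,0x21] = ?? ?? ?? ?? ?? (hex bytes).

MEM[0x08,0x00,0x0c,0x02,0x21] = a0 15 30 66 a0

[0] 0x1b->0x09 len=6 : 5e a9 a0 30 e5 fa
[1] 0x23->0x08 len=2 : f1 96
[2] 0x16->0x01 len=8 : 18 66 b2 91 05 5e a9 a0
[3] 0x0a->0x20 len=4 : a9 a0 30 e5
[4] 0x1c->0x04 len=4 : a9 a0 30 e5
query mem[0x08]=0xa0, mem[0x00]=0x15, mem[0x0c]=0x30, mem[0x02]=0x66, mem[0x21]=0xa0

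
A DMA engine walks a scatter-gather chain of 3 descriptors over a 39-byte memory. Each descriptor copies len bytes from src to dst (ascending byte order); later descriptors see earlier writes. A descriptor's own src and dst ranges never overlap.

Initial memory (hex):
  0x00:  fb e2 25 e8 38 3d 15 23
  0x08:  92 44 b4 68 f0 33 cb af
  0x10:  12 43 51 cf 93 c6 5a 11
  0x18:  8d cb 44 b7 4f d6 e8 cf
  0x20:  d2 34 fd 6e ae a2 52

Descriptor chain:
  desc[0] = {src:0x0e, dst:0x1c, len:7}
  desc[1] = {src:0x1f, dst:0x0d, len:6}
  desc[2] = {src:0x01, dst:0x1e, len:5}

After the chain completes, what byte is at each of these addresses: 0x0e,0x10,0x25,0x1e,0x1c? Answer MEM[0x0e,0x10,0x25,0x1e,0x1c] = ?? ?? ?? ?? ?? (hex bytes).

[0] 0x0e->0x1c len=7 : cb af 12 43 51 cf 93
[1] 0x1f->0x0d len=6 : 43 51 cf 93 6e ae
[2] 0x01->0x1e len=5 : e2 25 e8 38 3d
query mem[0x0e]=0x51, mem[0x10]=0x93, mem[0x25]=0xa2, mem[0x1e]=0xe2, mem[0x1c]=0xcb

MEM[0x0e,0x10,0x25,0x1e,0x1c] = 51 93 a2 e2 cb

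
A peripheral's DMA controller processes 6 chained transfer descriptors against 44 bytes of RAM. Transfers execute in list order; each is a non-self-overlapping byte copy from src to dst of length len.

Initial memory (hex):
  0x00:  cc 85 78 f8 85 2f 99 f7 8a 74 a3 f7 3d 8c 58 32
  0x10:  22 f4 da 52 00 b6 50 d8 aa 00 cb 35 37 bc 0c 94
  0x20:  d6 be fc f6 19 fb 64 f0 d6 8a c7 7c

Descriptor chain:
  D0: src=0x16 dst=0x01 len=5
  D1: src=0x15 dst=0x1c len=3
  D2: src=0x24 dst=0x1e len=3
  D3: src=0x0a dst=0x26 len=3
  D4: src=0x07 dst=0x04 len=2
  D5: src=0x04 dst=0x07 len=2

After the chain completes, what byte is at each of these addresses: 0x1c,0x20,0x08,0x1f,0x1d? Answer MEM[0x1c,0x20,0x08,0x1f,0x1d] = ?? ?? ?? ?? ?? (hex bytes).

#0 dst[0x01+5] := {0x50,0xd8,0xaa,0x00,0xcb}
#1 dst[0x1c+3] := {0xb6,0x50,0xd8}
#2 dst[0x1e+3] := {0x19,0xfb,0x64}
#3 dst[0x26+3] := {0xa3,0xf7,0x3d}
#4 dst[0x04+2] := {0xf7,0x8a}
#5 dst[0x07+2] := {0xf7,0x8a}
query mem[0x1c]=0xb6, mem[0x20]=0x64, mem[0x08]=0x8a, mem[0x1f]=0xfb, mem[0x1d]=0x50

MEM[0x1c,0x20,0x08,0x1f,0x1d] = b6 64 8a fb 50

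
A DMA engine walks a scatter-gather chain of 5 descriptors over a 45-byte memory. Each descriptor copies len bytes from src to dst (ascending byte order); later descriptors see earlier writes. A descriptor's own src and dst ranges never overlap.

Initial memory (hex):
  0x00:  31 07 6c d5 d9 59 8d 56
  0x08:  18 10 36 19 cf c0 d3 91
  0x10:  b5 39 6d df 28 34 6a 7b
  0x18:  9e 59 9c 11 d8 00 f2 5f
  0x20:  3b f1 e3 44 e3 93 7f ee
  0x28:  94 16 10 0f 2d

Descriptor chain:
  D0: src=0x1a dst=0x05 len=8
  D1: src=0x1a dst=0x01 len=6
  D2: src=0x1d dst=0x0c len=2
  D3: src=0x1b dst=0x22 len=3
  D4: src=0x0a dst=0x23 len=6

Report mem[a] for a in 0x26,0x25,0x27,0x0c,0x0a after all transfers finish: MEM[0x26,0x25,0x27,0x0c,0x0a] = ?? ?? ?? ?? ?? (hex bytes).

MEM[0x26,0x25,0x27,0x0c,0x0a] = f2 00 d3 00 5f

#0 dst[0x05+8] := {0x9c,0x11,0xd8,0x00,0xf2,0x5f,0x3b,0xf1}
#1 dst[0x01+6] := {0x9c,0x11,0xd8,0x00,0xf2,0x5f}
#2 dst[0x0c+2] := {0x00,0xf2}
#3 dst[0x22+3] := {0x11,0xd8,0x00}
#4 dst[0x23+6] := {0x5f,0x3b,0x00,0xf2,0xd3,0x91}
query mem[0x26]=0xf2, mem[0x25]=0x00, mem[0x27]=0xd3, mem[0x0c]=0x00, mem[0x0a]=0x5f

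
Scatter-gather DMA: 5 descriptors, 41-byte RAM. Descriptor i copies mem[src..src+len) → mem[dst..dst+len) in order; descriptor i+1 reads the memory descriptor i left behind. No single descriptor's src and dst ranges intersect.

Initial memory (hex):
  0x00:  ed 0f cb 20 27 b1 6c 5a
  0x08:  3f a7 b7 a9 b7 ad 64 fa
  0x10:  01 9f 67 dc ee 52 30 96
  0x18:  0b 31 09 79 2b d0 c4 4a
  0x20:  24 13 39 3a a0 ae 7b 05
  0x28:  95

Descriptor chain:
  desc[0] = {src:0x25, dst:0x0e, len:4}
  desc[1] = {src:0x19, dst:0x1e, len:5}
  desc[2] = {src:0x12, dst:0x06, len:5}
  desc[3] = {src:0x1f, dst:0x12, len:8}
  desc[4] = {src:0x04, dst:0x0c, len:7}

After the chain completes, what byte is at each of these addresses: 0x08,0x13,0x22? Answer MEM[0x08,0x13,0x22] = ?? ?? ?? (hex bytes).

  after D0: wrote 4B at 0x0e = ae7b0595
  after D1: wrote 5B at 0x1e = 3109792bd0
  after D2: wrote 5B at 0x06 = 67dcee5230
  after D3: wrote 8B at 0x12 = 09792bd03aa0ae7b
  after D4: wrote 7B at 0x0c = 27b167dcee5230
query mem[0x08]=0xee, mem[0x13]=0x79, mem[0x22]=0xd0

MEM[0x08,0x13,0x22] = ee 79 d0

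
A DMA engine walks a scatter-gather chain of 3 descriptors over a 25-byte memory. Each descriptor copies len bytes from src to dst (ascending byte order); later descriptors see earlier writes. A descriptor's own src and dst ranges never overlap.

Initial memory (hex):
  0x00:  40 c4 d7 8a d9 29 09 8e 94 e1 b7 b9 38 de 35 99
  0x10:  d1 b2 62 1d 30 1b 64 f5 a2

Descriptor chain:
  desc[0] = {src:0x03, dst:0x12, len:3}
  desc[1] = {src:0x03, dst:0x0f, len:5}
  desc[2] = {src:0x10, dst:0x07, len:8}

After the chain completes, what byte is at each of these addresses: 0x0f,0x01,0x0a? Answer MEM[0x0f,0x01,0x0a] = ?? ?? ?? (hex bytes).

[0] 0x03->0x12 len=3 : 8a d9 29
[1] 0x03->0x0f len=5 : 8a d9 29 09 8e
[2] 0x10->0x07 len=8 : d9 29 09 8e 29 1b 64 f5
query mem[0x0f]=0x8a, mem[0x01]=0xc4, mem[0x0a]=0x8e

MEM[0x0f,0x01,0x0a] = 8a c4 8e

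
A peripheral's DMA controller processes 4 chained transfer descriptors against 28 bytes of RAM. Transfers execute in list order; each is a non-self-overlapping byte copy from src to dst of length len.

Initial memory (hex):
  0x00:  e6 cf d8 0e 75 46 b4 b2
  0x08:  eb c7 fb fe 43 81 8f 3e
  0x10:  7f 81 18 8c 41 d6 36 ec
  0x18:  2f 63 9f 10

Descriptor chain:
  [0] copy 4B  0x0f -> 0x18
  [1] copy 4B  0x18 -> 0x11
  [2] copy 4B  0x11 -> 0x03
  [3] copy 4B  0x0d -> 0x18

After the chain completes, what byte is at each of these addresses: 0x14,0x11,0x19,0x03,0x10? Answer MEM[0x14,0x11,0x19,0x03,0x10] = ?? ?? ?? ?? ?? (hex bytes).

MEM[0x14,0x11,0x19,0x03,0x10] = 18 3e 8f 3e 7f

D0: mem[0x18..0x1b] <- [3e 7f 81 18]
D1: mem[0x11..0x14] <- [3e 7f 81 18]
D2: mem[0x03..0x06] <- [3e 7f 81 18]
D3: mem[0x18..0x1b] <- [81 8f 3e 7f]
query mem[0x14]=0x18, mem[0x11]=0x3e, mem[0x19]=0x8f, mem[0x03]=0x3e, mem[0x10]=0x7f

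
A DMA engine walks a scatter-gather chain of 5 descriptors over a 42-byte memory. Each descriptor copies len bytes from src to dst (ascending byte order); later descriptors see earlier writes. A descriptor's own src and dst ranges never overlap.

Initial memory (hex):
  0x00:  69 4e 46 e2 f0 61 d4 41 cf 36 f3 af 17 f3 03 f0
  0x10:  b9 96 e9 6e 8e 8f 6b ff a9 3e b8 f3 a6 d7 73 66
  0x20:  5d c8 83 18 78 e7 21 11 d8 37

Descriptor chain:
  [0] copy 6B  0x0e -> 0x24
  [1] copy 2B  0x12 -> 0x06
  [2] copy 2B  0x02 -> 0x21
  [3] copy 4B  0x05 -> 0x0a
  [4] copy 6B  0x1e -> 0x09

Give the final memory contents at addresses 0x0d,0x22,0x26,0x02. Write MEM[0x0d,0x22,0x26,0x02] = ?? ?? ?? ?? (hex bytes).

MEM[0x0d,0x22,0x26,0x02] = e2 e2 b9 46

  after D0: wrote 6B at 0x24 = 03f0b996e96e
  after D1: wrote 2B at 0x06 = e96e
  after D2: wrote 2B at 0x21 = 46e2
  after D3: wrote 4B at 0x0a = 61e96ecf
  after D4: wrote 6B at 0x09 = 73665d46e218
query mem[0x0d]=0xe2, mem[0x22]=0xe2, mem[0x26]=0xb9, mem[0x02]=0x46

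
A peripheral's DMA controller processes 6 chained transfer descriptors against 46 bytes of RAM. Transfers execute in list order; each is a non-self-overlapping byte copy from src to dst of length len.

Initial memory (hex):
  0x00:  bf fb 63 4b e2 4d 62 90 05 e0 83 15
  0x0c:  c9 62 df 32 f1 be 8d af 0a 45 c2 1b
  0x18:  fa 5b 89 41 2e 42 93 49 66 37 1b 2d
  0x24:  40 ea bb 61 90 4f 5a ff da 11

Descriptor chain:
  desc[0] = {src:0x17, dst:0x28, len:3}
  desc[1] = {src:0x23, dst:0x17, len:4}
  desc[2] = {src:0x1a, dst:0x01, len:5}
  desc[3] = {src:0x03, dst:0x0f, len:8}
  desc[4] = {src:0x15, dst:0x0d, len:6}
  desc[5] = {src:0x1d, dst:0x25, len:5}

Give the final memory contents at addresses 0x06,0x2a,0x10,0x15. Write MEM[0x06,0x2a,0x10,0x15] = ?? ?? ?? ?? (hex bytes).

MEM[0x06,0x2a,0x10,0x15] = 62 5b 40 e0

  after D0: wrote 3B at 0x28 = 1bfa5b
  after D1: wrote 4B at 0x17 = 2d40eabb
  after D2: wrote 5B at 0x01 = bb412e4293
  after D3: wrote 8B at 0x0f = 2e4293629005e083
  after D4: wrote 6B at 0x0d = e0832d40eabb
  after D5: wrote 5B at 0x25 = 4293496637
query mem[0x06]=0x62, mem[0x2a]=0x5b, mem[0x10]=0x40, mem[0x15]=0xe0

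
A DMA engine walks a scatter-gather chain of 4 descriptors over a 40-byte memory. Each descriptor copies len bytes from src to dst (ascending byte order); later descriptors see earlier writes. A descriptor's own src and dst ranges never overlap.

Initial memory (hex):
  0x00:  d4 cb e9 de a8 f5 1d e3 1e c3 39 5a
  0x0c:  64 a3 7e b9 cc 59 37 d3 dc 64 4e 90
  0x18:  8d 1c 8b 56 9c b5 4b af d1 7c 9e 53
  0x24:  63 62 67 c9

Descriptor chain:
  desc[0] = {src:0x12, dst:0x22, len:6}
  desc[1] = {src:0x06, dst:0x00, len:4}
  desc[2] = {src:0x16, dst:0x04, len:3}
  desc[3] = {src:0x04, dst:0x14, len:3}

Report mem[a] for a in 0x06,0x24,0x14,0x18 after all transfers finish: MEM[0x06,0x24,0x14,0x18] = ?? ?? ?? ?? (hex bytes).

MEM[0x06,0x24,0x14,0x18] = 8d dc 4e 8d

  after D0: wrote 6B at 0x22 = 37d3dc644e90
  after D1: wrote 4B at 0x00 = 1de31ec3
  after D2: wrote 3B at 0x04 = 4e908d
  after D3: wrote 3B at 0x14 = 4e908d
query mem[0x06]=0x8d, mem[0x24]=0xdc, mem[0x14]=0x4e, mem[0x18]=0x8d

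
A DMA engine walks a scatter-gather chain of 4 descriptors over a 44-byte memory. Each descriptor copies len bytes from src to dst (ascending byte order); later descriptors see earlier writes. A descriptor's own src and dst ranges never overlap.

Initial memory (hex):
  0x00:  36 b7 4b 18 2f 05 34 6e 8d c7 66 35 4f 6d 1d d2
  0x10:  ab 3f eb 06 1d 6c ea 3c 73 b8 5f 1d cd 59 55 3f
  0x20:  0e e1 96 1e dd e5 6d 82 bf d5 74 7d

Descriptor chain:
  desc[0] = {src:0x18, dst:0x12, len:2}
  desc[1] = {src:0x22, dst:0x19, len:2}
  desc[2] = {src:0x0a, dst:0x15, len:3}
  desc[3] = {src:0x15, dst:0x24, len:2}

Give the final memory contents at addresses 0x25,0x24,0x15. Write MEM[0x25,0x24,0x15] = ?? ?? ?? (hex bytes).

MEM[0x25,0x24,0x15] = 35 66 66

#0 dst[0x12+2] := {0x73,0xb8}
#1 dst[0x19+2] := {0x96,0x1e}
#2 dst[0x15+3] := {0x66,0x35,0x4f}
#3 dst[0x24+2] := {0x66,0x35}
query mem[0x25]=0x35, mem[0x24]=0x66, mem[0x15]=0x66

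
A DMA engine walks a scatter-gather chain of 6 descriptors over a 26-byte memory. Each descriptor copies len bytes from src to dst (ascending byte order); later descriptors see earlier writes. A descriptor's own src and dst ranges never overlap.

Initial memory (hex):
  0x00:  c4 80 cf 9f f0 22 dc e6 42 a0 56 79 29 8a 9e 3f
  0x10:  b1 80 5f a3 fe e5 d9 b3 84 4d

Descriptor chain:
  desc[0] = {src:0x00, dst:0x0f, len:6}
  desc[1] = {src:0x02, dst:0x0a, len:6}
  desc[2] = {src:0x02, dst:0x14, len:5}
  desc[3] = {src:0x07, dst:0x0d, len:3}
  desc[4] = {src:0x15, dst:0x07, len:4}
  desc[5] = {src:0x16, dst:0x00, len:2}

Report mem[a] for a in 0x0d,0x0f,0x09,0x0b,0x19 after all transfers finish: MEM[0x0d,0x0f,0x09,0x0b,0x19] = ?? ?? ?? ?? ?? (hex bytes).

#0 dst[0x0f+6] := {0xc4,0x80,0xcf,0x9f,0xf0,0x22}
#1 dst[0x0a+6] := {0xcf,0x9f,0xf0,0x22,0xdc,0xe6}
#2 dst[0x14+5] := {0xcf,0x9f,0xf0,0x22,0xdc}
#3 dst[0x0d+3] := {0xe6,0x42,0xa0}
#4 dst[0x07+4] := {0x9f,0xf0,0x22,0xdc}
#5 dst[0x00+2] := {0xf0,0x22}
query mem[0x0d]=0xe6, mem[0x0f]=0xa0, mem[0x09]=0x22, mem[0x0b]=0x9f, mem[0x19]=0x4d

MEM[0x0d,0x0f,0x09,0x0b,0x19] = e6 a0 22 9f 4d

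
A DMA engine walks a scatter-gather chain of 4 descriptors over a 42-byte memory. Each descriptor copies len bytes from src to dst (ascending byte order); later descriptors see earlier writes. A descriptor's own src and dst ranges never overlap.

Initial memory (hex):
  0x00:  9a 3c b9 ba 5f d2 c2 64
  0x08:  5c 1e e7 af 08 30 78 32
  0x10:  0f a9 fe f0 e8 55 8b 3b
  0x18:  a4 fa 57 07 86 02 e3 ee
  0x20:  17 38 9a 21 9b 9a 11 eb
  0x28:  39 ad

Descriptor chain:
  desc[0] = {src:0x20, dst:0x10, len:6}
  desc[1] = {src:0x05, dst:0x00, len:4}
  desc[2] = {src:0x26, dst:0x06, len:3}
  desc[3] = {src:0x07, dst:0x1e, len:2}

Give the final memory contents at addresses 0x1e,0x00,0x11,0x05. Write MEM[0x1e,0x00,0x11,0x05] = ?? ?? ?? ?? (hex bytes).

#0 dst[0x10+6] := {0x17,0x38,0x9a,0x21,0x9b,0x9a}
#1 dst[0x00+4] := {0xd2,0xc2,0x64,0x5c}
#2 dst[0x06+3] := {0x11,0xeb,0x39}
#3 dst[0x1e+2] := {0xeb,0x39}
query mem[0x1e]=0xeb, mem[0x00]=0xd2, mem[0x11]=0x38, mem[0x05]=0xd2

MEM[0x1e,0x00,0x11,0x05] = eb d2 38 d2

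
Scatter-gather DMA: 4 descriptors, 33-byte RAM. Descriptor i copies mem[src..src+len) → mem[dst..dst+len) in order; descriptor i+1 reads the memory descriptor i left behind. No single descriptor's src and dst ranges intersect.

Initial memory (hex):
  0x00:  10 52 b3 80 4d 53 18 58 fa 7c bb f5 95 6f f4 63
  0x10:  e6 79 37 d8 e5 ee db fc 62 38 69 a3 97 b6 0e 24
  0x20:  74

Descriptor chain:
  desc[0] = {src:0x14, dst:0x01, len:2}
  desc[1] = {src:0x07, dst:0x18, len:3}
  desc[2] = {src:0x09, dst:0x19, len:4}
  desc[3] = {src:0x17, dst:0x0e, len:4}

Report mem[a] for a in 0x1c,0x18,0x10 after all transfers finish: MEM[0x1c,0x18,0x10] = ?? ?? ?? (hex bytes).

  after D0: wrote 2B at 0x01 = e5ee
  after D1: wrote 3B at 0x18 = 58fa7c
  after D2: wrote 4B at 0x19 = 7cbbf595
  after D3: wrote 4B at 0x0e = fc587cbb
query mem[0x1c]=0x95, mem[0x18]=0x58, mem[0x10]=0x7c

MEM[0x1c,0x18,0x10] = 95 58 7c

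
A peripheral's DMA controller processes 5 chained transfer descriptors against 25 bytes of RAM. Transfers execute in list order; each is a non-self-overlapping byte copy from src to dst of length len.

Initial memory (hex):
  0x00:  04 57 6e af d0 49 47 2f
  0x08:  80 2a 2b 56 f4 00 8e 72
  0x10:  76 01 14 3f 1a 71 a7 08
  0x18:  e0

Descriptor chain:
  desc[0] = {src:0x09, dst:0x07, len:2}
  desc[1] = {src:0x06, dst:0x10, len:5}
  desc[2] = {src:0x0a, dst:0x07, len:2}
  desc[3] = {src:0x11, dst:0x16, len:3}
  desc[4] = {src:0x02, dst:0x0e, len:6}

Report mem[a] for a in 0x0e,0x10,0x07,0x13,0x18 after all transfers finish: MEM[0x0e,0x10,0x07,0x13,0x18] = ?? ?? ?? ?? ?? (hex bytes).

MEM[0x0e,0x10,0x07,0x13,0x18] = 6e d0 2b 2b 2a

#0 dst[0x07+2] := {0x2a,0x2b}
#1 dst[0x10+5] := {0x47,0x2a,0x2b,0x2a,0x2b}
#2 dst[0x07+2] := {0x2b,0x56}
#3 dst[0x16+3] := {0x2a,0x2b,0x2a}
#4 dst[0x0e+6] := {0x6e,0xaf,0xd0,0x49,0x47,0x2b}
query mem[0x0e]=0x6e, mem[0x10]=0xd0, mem[0x07]=0x2b, mem[0x13]=0x2b, mem[0x18]=0x2a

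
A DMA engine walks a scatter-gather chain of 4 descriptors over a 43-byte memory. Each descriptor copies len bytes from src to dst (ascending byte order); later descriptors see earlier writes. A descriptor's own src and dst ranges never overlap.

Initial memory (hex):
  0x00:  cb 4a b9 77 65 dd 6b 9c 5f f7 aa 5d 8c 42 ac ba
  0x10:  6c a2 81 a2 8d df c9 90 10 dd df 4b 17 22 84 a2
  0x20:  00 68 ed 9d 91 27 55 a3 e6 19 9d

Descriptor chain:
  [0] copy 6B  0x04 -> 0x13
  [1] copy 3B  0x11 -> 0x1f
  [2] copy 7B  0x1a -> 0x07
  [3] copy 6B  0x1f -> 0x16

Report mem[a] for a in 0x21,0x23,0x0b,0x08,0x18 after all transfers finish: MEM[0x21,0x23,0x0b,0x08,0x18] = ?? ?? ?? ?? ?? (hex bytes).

  after D0: wrote 6B at 0x13 = 65dd6b9c5ff7
  after D1: wrote 3B at 0x1f = a28165
  after D2: wrote 7B at 0x07 = df4b172284a281
  after D3: wrote 6B at 0x16 = a28165ed9d91
query mem[0x21]=0x65, mem[0x23]=0x9d, mem[0x0b]=0x84, mem[0x08]=0x4b, mem[0x18]=0x65

MEM[0x21,0x23,0x0b,0x08,0x18] = 65 9d 84 4b 65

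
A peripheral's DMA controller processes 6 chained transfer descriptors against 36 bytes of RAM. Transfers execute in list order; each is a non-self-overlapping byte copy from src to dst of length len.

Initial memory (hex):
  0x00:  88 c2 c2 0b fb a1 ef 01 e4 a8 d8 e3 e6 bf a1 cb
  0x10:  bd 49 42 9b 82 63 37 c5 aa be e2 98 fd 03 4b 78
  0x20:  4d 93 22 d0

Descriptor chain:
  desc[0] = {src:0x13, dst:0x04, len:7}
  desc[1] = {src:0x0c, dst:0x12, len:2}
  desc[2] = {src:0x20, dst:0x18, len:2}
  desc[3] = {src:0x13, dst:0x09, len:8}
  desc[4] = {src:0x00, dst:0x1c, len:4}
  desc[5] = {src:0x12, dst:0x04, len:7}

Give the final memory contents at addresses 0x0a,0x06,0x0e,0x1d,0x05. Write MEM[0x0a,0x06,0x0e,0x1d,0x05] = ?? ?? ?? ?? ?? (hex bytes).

D0: mem[0x04..0x0a] <- [9b 82 63 37 c5 aa be]
D1: mem[0x12..0x13] <- [e6 bf]
D2: mem[0x18..0x19] <- [4d 93]
D3: mem[0x09..0x10] <- [bf 82 63 37 c5 4d 93 e2]
D4: mem[0x1c..0x1f] <- [88 c2 c2 0b]
D5: mem[0x04..0x0a] <- [e6 bf 82 63 37 c5 4d]
query mem[0x0a]=0x4d, mem[0x06]=0x82, mem[0x0e]=0x4d, mem[0x1d]=0xc2, mem[0x05]=0xbf

MEM[0x0a,0x06,0x0e,0x1d,0x05] = 4d 82 4d c2 bf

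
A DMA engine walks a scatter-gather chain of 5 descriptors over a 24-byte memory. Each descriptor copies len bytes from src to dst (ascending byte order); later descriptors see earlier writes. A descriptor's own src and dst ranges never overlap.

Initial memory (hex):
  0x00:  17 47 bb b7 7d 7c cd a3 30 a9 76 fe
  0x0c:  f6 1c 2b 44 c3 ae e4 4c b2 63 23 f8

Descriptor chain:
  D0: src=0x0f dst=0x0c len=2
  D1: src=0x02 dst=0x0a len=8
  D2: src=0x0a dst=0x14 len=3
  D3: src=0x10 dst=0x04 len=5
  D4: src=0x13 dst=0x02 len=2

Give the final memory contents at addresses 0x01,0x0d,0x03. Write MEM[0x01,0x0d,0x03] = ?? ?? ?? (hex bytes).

MEM[0x01,0x0d,0x03] = 47 7c bb

D0: mem[0x0c..0x0d] <- [44 c3]
D1: mem[0x0a..0x11] <- [bb b7 7d 7c cd a3 30 a9]
D2: mem[0x14..0x16] <- [bb b7 7d]
D3: mem[0x04..0x08] <- [30 a9 e4 4c bb]
D4: mem[0x02..0x03] <- [4c bb]
query mem[0x01]=0x47, mem[0x0d]=0x7c, mem[0x03]=0xbb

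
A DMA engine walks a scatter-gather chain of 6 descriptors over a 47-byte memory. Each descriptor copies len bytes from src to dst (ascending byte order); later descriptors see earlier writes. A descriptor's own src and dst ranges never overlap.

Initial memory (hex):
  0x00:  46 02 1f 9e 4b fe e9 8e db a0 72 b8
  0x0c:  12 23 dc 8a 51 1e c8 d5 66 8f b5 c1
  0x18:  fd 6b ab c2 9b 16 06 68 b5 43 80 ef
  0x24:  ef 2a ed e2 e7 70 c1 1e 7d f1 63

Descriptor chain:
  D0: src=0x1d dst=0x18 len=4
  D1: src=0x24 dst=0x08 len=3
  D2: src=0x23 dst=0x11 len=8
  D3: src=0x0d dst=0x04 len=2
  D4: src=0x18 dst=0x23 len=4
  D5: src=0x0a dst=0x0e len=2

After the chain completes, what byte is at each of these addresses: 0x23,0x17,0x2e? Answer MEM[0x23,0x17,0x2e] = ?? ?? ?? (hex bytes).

MEM[0x23,0x17,0x2e] = c1 70 63

  after D0: wrote 4B at 0x18 = 160668b5
  after D1: wrote 3B at 0x08 = ef2aed
  after D2: wrote 8B at 0x11 = efef2aede2e770c1
  after D3: wrote 2B at 0x04 = 23dc
  after D4: wrote 4B at 0x23 = c10668b5
  after D5: wrote 2B at 0x0e = edb8
query mem[0x23]=0xc1, mem[0x17]=0x70, mem[0x2e]=0x63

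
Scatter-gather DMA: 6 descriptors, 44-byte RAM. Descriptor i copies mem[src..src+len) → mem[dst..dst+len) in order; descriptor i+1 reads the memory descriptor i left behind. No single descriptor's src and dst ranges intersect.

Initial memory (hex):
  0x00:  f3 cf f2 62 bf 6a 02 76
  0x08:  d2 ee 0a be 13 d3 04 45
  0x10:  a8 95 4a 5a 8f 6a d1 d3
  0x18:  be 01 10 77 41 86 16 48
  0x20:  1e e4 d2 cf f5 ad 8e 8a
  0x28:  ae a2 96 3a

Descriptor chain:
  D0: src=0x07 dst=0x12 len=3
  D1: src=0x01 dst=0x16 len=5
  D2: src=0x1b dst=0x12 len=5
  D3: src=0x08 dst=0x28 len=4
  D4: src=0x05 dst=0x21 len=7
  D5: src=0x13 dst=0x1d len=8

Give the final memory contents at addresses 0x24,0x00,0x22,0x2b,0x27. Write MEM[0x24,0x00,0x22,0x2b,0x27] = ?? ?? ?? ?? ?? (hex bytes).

MEM[0x24,0x00,0x22,0x2b,0x27] = 6a f3 62 be be

#0 dst[0x12+3] := {0x76,0xd2,0xee}
#1 dst[0x16+5] := {0xcf,0xf2,0x62,0xbf,0x6a}
#2 dst[0x12+5] := {0x77,0x41,0x86,0x16,0x48}
#3 dst[0x28+4] := {0xd2,0xee,0x0a,0xbe}
#4 dst[0x21+7] := {0x6a,0x02,0x76,0xd2,0xee,0x0a,0xbe}
#5 dst[0x1d+8] := {0x41,0x86,0x16,0x48,0xf2,0x62,0xbf,0x6a}
query mem[0x24]=0x6a, mem[0x00]=0xf3, mem[0x22]=0x62, mem[0x2b]=0xbe, mem[0x27]=0xbe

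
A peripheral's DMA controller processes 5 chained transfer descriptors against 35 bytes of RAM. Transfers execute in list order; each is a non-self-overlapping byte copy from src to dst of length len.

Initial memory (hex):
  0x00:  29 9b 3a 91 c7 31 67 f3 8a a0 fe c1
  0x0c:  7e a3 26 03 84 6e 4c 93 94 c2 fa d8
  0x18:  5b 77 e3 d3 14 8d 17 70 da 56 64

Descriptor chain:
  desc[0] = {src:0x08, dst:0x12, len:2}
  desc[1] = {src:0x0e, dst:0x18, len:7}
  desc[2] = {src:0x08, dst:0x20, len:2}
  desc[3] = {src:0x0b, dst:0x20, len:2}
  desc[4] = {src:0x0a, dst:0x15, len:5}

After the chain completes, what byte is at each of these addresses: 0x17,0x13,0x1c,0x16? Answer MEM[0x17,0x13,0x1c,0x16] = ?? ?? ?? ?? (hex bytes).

  after D0: wrote 2B at 0x12 = 8aa0
  after D1: wrote 7B at 0x18 = 2603846e8aa094
  after D2: wrote 2B at 0x20 = 8aa0
  after D3: wrote 2B at 0x20 = c17e
  after D4: wrote 5B at 0x15 = fec17ea326
query mem[0x17]=0x7e, mem[0x13]=0xa0, mem[0x1c]=0x8a, mem[0x16]=0xc1

MEM[0x17,0x13,0x1c,0x16] = 7e a0 8a c1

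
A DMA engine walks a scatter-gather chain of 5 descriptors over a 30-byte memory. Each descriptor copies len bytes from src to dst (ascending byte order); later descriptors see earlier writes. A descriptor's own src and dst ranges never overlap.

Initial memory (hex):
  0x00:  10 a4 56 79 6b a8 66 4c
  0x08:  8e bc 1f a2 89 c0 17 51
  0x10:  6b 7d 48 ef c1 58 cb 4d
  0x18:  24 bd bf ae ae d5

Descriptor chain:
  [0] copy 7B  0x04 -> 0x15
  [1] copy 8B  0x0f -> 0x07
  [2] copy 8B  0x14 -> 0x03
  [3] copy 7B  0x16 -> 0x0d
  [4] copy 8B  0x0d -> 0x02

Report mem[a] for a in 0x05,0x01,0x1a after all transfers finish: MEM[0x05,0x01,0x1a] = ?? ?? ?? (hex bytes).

D0: mem[0x15..0x1b] <- [6b a8 66 4c 8e bc 1f]
D1: mem[0x07..0x0e] <- [51 6b 7d 48 ef c1 6b a8]
D2: mem[0x03..0x0a] <- [c1 6b a8 66 4c 8e bc 1f]
D3: mem[0x0d..0x13] <- [a8 66 4c 8e bc 1f ae]
D4: mem[0x02..0x09] <- [a8 66 4c 8e bc 1f ae c1]
query mem[0x05]=0x8e, mem[0x01]=0xa4, mem[0x1a]=0xbc

MEM[0x05,0x01,0x1a] = 8e a4 bc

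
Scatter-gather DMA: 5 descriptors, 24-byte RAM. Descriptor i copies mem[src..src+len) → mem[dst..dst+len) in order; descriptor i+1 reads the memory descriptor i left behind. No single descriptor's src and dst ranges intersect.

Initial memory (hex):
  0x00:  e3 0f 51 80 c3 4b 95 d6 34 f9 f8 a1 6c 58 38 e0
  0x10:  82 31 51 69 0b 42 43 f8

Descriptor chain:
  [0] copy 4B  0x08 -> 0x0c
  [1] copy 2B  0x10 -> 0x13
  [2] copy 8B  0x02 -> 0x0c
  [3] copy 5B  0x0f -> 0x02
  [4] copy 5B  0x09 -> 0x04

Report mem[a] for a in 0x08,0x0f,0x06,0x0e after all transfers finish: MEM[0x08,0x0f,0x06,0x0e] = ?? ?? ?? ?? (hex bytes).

#0 dst[0x0c+4] := {0x34,0xf9,0xf8,0xa1}
#1 dst[0x13+2] := {0x82,0x31}
#2 dst[0x0c+8] := {0x51,0x80,0xc3,0x4b,0x95,0xd6,0x34,0xf9}
#3 dst[0x02+5] := {0x4b,0x95,0xd6,0x34,0xf9}
#4 dst[0x04+5] := {0xf9,0xf8,0xa1,0x51,0x80}
query mem[0x08]=0x80, mem[0x0f]=0x4b, mem[0x06]=0xa1, mem[0x0e]=0xc3

MEM[0x08,0x0f,0x06,0x0e] = 80 4b a1 c3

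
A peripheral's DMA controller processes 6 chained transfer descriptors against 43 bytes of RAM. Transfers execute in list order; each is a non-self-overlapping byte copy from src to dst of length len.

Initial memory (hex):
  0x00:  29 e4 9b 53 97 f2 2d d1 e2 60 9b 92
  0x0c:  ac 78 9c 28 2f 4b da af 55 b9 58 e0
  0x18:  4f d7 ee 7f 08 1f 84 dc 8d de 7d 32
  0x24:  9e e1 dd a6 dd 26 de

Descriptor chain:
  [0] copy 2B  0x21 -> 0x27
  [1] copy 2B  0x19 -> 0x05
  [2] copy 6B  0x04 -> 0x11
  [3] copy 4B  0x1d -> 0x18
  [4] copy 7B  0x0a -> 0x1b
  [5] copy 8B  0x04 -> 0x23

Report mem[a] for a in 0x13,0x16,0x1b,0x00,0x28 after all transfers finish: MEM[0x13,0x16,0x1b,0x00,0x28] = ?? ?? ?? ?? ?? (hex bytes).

MEM[0x13,0x16,0x1b,0x00,0x28] = ee 60 9b 29 60

[0] 0x21->0x27 len=2 : de 7d
[1] 0x19->0x05 len=2 : d7 ee
[2] 0x04->0x11 len=6 : 97 d7 ee d1 e2 60
[3] 0x1d->0x18 len=4 : 1f 84 dc 8d
[4] 0x0a->0x1b len=7 : 9b 92 ac 78 9c 28 2f
[5] 0x04->0x23 len=8 : 97 d7 ee d1 e2 60 9b 92
query mem[0x13]=0xee, mem[0x16]=0x60, mem[0x1b]=0x9b, mem[0x00]=0x29, mem[0x28]=0x60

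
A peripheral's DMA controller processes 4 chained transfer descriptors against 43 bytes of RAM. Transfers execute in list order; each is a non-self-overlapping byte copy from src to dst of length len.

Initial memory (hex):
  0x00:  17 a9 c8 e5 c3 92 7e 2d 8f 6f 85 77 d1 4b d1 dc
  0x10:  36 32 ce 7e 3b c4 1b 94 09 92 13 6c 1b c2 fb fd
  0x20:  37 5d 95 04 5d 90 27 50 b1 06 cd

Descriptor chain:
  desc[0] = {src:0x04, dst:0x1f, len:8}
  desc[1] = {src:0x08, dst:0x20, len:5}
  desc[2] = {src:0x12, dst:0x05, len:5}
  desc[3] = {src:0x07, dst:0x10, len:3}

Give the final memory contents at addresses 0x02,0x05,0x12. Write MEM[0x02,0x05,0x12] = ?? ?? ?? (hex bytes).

D0: mem[0x1f..0x26] <- [c3 92 7e 2d 8f 6f 85 77]
D1: mem[0x20..0x24] <- [8f 6f 85 77 d1]
D2: mem[0x05..0x09] <- [ce 7e 3b c4 1b]
D3: mem[0x10..0x12] <- [3b c4 1b]
query mem[0x02]=0xc8, mem[0x05]=0xce, mem[0x12]=0x1b

MEM[0x02,0x05,0x12] = c8 ce 1b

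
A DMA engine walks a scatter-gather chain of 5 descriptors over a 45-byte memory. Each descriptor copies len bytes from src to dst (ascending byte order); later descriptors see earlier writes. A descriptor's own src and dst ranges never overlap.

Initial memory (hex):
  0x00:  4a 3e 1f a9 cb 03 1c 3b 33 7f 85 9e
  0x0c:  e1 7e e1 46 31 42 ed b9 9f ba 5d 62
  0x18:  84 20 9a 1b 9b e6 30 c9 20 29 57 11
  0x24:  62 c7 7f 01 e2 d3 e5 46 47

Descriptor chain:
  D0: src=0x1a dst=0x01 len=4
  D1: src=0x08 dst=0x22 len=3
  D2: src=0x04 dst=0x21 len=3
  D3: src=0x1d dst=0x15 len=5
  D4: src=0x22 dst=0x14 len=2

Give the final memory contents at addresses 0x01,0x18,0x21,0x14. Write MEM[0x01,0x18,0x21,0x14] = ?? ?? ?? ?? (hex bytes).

D0: mem[0x01..0x04] <- [9a 1b 9b e6]
D1: mem[0x22..0x24] <- [33 7f 85]
D2: mem[0x21..0x23] <- [e6 03 1c]
D3: mem[0x15..0x19] <- [e6 30 c9 20 e6]
D4: mem[0x14..0x15] <- [03 1c]
query mem[0x01]=0x9a, mem[0x18]=0x20, mem[0x21]=0xe6, mem[0x14]=0x03

MEM[0x01,0x18,0x21,0x14] = 9a 20 e6 03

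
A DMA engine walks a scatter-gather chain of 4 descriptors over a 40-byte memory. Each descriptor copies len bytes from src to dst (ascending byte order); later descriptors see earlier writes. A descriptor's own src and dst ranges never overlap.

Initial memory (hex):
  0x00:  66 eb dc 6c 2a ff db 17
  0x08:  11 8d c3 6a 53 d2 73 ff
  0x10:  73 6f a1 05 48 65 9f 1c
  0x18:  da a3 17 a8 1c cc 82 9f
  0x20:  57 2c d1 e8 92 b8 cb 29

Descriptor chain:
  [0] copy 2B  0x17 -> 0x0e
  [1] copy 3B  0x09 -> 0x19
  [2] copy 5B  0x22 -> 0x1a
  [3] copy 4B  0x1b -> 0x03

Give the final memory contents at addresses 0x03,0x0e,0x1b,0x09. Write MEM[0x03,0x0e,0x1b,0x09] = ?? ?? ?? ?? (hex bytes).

#0 dst[0x0e+2] := {0x1c,0xda}
#1 dst[0x19+3] := {0x8d,0xc3,0x6a}
#2 dst[0x1a+5] := {0xd1,0xe8,0x92,0xb8,0xcb}
#3 dst[0x03+4] := {0xe8,0x92,0xb8,0xcb}
query mem[0x03]=0xe8, mem[0x0e]=0x1c, mem[0x1b]=0xe8, mem[0x09]=0x8d

MEM[0x03,0x0e,0x1b,0x09] = e8 1c e8 8d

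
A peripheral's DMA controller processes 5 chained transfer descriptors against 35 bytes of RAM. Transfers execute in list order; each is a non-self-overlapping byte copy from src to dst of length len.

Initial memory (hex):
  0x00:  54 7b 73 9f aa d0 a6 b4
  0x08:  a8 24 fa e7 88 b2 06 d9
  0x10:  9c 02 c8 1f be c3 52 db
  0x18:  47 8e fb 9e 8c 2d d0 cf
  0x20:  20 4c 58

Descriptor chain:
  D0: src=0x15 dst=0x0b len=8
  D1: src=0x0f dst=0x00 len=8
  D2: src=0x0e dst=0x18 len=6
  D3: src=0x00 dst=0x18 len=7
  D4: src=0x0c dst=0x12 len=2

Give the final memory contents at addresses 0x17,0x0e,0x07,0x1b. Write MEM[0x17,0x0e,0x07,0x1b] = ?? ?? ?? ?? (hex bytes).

MEM[0x17,0x0e,0x07,0x1b] = db 47 52 8c

[0] 0x15->0x0b len=8 : c3 52 db 47 8e fb 9e 8c
[1] 0x0f->0x00 len=8 : 8e fb 9e 8c 1f be c3 52
[2] 0x0e->0x18 len=6 : 47 8e fb 9e 8c 1f
[3] 0x00->0x18 len=7 : 8e fb 9e 8c 1f be c3
[4] 0x0c->0x12 len=2 : 52 db
query mem[0x17]=0xdb, mem[0x0e]=0x47, mem[0x07]=0x52, mem[0x1b]=0x8c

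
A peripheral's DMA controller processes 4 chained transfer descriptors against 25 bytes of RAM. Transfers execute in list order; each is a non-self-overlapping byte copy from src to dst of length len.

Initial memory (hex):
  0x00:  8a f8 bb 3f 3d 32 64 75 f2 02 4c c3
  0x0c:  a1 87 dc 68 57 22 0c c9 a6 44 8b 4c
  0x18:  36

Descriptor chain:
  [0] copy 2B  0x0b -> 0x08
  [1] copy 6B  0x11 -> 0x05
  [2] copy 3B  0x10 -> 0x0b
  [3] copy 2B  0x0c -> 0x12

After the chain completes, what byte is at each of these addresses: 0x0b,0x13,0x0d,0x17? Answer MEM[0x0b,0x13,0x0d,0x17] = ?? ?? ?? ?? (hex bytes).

MEM[0x0b,0x13,0x0d,0x17] = 57 0c 0c 4c

D0: mem[0x08..0x09] <- [c3 a1]
D1: mem[0x05..0x0a] <- [22 0c c9 a6 44 8b]
D2: mem[0x0b..0x0d] <- [57 22 0c]
D3: mem[0x12..0x13] <- [22 0c]
query mem[0x0b]=0x57, mem[0x13]=0x0c, mem[0x0d]=0x0c, mem[0x17]=0x4c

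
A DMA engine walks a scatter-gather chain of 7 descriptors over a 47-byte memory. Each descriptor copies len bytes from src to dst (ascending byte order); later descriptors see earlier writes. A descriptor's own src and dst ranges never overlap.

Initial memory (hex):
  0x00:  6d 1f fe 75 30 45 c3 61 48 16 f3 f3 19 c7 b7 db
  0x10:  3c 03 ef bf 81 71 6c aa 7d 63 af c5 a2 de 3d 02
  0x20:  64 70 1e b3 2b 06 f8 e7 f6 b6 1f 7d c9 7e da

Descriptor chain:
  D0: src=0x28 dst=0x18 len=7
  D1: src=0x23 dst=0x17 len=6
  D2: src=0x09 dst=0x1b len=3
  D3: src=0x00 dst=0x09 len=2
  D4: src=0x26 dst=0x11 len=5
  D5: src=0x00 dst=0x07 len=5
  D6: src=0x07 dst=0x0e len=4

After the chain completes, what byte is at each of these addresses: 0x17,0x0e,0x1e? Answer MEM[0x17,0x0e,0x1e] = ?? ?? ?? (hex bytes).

[0] 0x28->0x18 len=7 : f6 b6 1f 7d c9 7e da
[1] 0x23->0x17 len=6 : b3 2b 06 f8 e7 f6
[2] 0x09->0x1b len=3 : 16 f3 f3
[3] 0x00->0x09 len=2 : 6d 1f
[4] 0x26->0x11 len=5 : f8 e7 f6 b6 1f
[5] 0x00->0x07 len=5 : 6d 1f fe 75 30
[6] 0x07->0x0e len=4 : 6d 1f fe 75
query mem[0x17]=0xb3, mem[0x0e]=0x6d, mem[0x1e]=0xda

MEM[0x17,0x0e,0x1e] = b3 6d da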